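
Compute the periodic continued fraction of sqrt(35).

Write x_i = (sqrt(35) + m_i)/d_i with (m_0, d_0) = (0, 1). a_0 = floor(sqrt(35)) = 5, since 5^2 = 25 <= 35 < 36 = 6^2.
Iterate m_{i+1} = d_i*a_i - m_i, d_{i+1} = (35 - m_{i+1}^2)/d_i, a_{i+1} = floor((a_0 + m_{i+1})/d_{i+1}):
  m_1 = 1*5 - 0 = 5, d_1 = (35 - 5^2)/1 = 10/1 = 10, a_1 = floor((5 + 5)/10) = 1.
  m_2 = 10*1 - 5 = 5, d_2 = (35 - 5^2)/10 = 10/10 = 1, a_2 = floor((5 + 5)/1) = 10.
  m_3 = 1*10 - 5 = 5, d_3 = (35 - 5^2)/1 = 10/1 = 10: (m_3, d_3) = (m_1, d_1) = (5, 10), so from here the quotients repeat a_1, a_2; the period length is 2.
Hence the expansion of sqrt(35) is a_0 = 5 followed by the repeating block 1, 10 (period 2).

[5; (1, 10)]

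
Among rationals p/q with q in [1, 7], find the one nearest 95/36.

Expand x = 95/36 as a continued fraction with the Euclidean algorithm:
  95 = 2*36 + 23, so a_0 = 2.
  36 = 1*23 + 13, so a_1 = 1.
  23 = 1*13 + 10, so a_2 = 1.
  13 = 1*10 + 3, so a_3 = 1.
  10 = 3*3 + 1, so a_4 = 3.
  3 = 3*1 + 0, so a_5 = 3.
so x = [2; 1, 1, 1, 3, 3].
Convergents (p_i = a_i*p_{i-1} + p_{i-2}, q_i = a_i*q_{i-1} + q_{i-2} with p_{-2}=0, p_{-1}=1, q_{-2}=1, q_{-1}=0), until the denominator exceeds 7:
  i=0: a_0=2, p_0 = 2*1 + 0 = 2, q_0 = 2*0 + 1 = 1.
  i=1: a_1=1, p_1 = 1*2 + 1 = 3, q_1 = 1*1 + 0 = 1.
  i=2: a_2=1, p_2 = 1*3 + 2 = 5, q_2 = 1*1 + 1 = 2.
  i=3: a_3=1, p_3 = 1*5 + 3 = 8, q_3 = 1*2 + 1 = 3.
  i=4: a_4=3, p_4 = 3*8 + 5 = 29, q_4 = 3*3 + 2 = 11.
q_4 = 11 > 7, so the last convergent with denominator <= 7 is p_3/q_3 = 8/3.
The closest fraction with denominator <= 7 is either p_3/q_3 or the intermediate fraction (k*p_3 + p_2)/(k*q_3 + q_2) with the largest k >= 1 whose denominator stays <= 7; these approach x as k grows, and every other convergent or intermediate fraction in range is farther away.
Largest k: floor((7 - q_2)/q_3) = floor((7 - 2)/3) = 1.
That gives (1*8 + 5)/(1*3 + 2) = 13/5.
Compare the errors: |x - 8/3| = |95*3 - 8*36|/(36*3) = 3/108, and |x - 13/5| = |95*5 - 13*36|/(36*5) = 7/180.
Cross-multiplying, 3*180 = 540 < 756 = 7*108, so 3/108 is smaller: the convergent 8/3 is closer to x than 13/5.

8/3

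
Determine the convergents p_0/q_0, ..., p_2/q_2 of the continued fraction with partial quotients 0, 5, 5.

Using the convergent recurrence p_i = a_i*p_{i-1} + p_{i-2}, q_i = a_i*q_{i-1} + q_{i-2} with p_{-2}=0, p_{-1}=1, q_{-2}=1, q_{-1}=0:
  i=0: a_0=0, p_0 = 0*1 + 0 = 0, q_0 = 0*0 + 1 = 1.
  i=1: a_1=5, p_1 = 5*0 + 1 = 1, q_1 = 5*1 + 0 = 5.
  i=2: a_2=5, p_2 = 5*1 + 0 = 5, q_2 = 5*5 + 1 = 26.

0/1, 1/5, 5/26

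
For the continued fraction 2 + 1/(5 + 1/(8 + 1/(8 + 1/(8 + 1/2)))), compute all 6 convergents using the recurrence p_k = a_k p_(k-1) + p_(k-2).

2/1, 11/5, 90/41, 731/333, 5938/2705, 12607/5743

Using the convergent recurrence p_i = a_i*p_{i-1} + p_{i-2}, q_i = a_i*q_{i-1} + q_{i-2} with p_{-2}=0, p_{-1}=1, q_{-2}=1, q_{-1}=0:
  i=0: a_0=2, p_0 = 2*1 + 0 = 2, q_0 = 2*0 + 1 = 1.
  i=1: a_1=5, p_1 = 5*2 + 1 = 11, q_1 = 5*1 + 0 = 5.
  i=2: a_2=8, p_2 = 8*11 + 2 = 90, q_2 = 8*5 + 1 = 41.
  i=3: a_3=8, p_3 = 8*90 + 11 = 731, q_3 = 8*41 + 5 = 333.
  i=4: a_4=8, p_4 = 8*731 + 90 = 5938, q_4 = 8*333 + 41 = 2705.
  i=5: a_5=2, p_5 = 2*5938 + 731 = 12607, q_5 = 2*2705 + 333 = 5743.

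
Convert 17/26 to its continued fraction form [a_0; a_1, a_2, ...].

Run the Euclidean algorithm on 17 and 26; the successive quotients are the partial quotients a_0, a_1, ... (each step inverts the fractional part left over by the previous one):
  17 = 0*26 + 17, so a_0 = 0.
  26 = 1*17 + 9, so a_1 = 1.
  17 = 1*9 + 8, so a_2 = 1.
  9 = 1*8 + 1, so a_3 = 1.
  8 = 8*1 + 0, so a_4 = 8.
The remainder reaches 0 after 5 divisions, so the expansion has 5 partial quotients, read off in order.

[0; 1, 1, 1, 8]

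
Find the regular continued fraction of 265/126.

[2; 9, 1, 2, 4]

Run the Euclidean algorithm on 265 and 126; the successive quotients are the partial quotients a_0, a_1, ... (each step inverts the fractional part left over by the previous one):
  265 = 2*126 + 13, so a_0 = 2.
  126 = 9*13 + 9, so a_1 = 9.
  13 = 1*9 + 4, so a_2 = 1.
  9 = 2*4 + 1, so a_3 = 2.
  4 = 4*1 + 0, so a_4 = 4.
The remainder reaches 0 after 5 divisions, so the expansion has 5 partial quotients, read off in order.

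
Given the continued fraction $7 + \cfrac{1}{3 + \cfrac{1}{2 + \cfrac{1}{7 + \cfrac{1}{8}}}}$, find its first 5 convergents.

7/1, 22/3, 51/7, 379/52, 3083/423

Using the convergent recurrence p_i = a_i*p_{i-1} + p_{i-2}, q_i = a_i*q_{i-1} + q_{i-2} with p_{-2}=0, p_{-1}=1, q_{-2}=1, q_{-1}=0:
  i=0: a_0=7, p_0 = 7*1 + 0 = 7, q_0 = 7*0 + 1 = 1.
  i=1: a_1=3, p_1 = 3*7 + 1 = 22, q_1 = 3*1 + 0 = 3.
  i=2: a_2=2, p_2 = 2*22 + 7 = 51, q_2 = 2*3 + 1 = 7.
  i=3: a_3=7, p_3 = 7*51 + 22 = 379, q_3 = 7*7 + 3 = 52.
  i=4: a_4=8, p_4 = 8*379 + 51 = 3083, q_4 = 8*52 + 7 = 423.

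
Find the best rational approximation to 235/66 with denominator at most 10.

32/9

Expand x = 235/66 as a continued fraction with the Euclidean algorithm:
  235 = 3*66 + 37, so a_0 = 3.
  66 = 1*37 + 29, so a_1 = 1.
  37 = 1*29 + 8, so a_2 = 1.
  29 = 3*8 + 5, so a_3 = 3.
  8 = 1*5 + 3, so a_4 = 1.
  5 = 1*3 + 2, so a_5 = 1.
  3 = 1*2 + 1, so a_6 = 1.
  2 = 2*1 + 0, so a_7 = 2.
so x = [3; 1, 1, 3, 1, 1, 1, 2].
Convergents (p_i = a_i*p_{i-1} + p_{i-2}, q_i = a_i*q_{i-1} + q_{i-2} with p_{-2}=0, p_{-1}=1, q_{-2}=1, q_{-1}=0), until the denominator exceeds 10:
  i=0: a_0=3, p_0 = 3*1 + 0 = 3, q_0 = 3*0 + 1 = 1.
  i=1: a_1=1, p_1 = 1*3 + 1 = 4, q_1 = 1*1 + 0 = 1.
  i=2: a_2=1, p_2 = 1*4 + 3 = 7, q_2 = 1*1 + 1 = 2.
  i=3: a_3=3, p_3 = 3*7 + 4 = 25, q_3 = 3*2 + 1 = 7.
  i=4: a_4=1, p_4 = 1*25 + 7 = 32, q_4 = 1*7 + 2 = 9.
  i=5: a_5=1, p_5 = 1*32 + 25 = 57, q_5 = 1*9 + 7 = 16.
q_5 = 16 > 10, so the last convergent with denominator <= 10 is p_4/q_4 = 32/9.
The closest fraction with denominator <= 10 is either p_4/q_4 or the intermediate fraction (k*p_4 + p_3)/(k*q_4 + q_3) with the largest k >= 1 whose denominator stays <= 10; these approach x as k grows, and every other convergent or intermediate fraction in range is farther away.
Largest k: floor((10 - q_3)/q_4) = floor((10 - 7)/9) = 0.
Since k = 0, no intermediate fraction beyond p_4/q_4 has denominator <= 10, so the convergent 32/9 is the closest (its error is |235*9 - 32*66|/(66*9) = 3/594).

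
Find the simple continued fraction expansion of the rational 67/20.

Run the Euclidean algorithm on 67 and 20; the successive quotients are the partial quotients a_0, a_1, ... (each step inverts the fractional part left over by the previous one):
  67 = 3*20 + 7, so a_0 = 3.
  20 = 2*7 + 6, so a_1 = 2.
  7 = 1*6 + 1, so a_2 = 1.
  6 = 6*1 + 0, so a_3 = 6.
The remainder reaches 0 after 4 divisions, so the expansion has 4 partial quotients, read off in order.

[3; 2, 1, 6]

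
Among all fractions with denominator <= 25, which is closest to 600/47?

217/17

Expand x = 600/47 as a continued fraction with the Euclidean algorithm:
  600 = 12*47 + 36, so a_0 = 12.
  47 = 1*36 + 11, so a_1 = 1.
  36 = 3*11 + 3, so a_2 = 3.
  11 = 3*3 + 2, so a_3 = 3.
  3 = 1*2 + 1, so a_4 = 1.
  2 = 2*1 + 0, so a_5 = 2.
so x = [12; 1, 3, 3, 1, 2].
Convergents (p_i = a_i*p_{i-1} + p_{i-2}, q_i = a_i*q_{i-1} + q_{i-2} with p_{-2}=0, p_{-1}=1, q_{-2}=1, q_{-1}=0), until the denominator exceeds 25:
  i=0: a_0=12, p_0 = 12*1 + 0 = 12, q_0 = 12*0 + 1 = 1.
  i=1: a_1=1, p_1 = 1*12 + 1 = 13, q_1 = 1*1 + 0 = 1.
  i=2: a_2=3, p_2 = 3*13 + 12 = 51, q_2 = 3*1 + 1 = 4.
  i=3: a_3=3, p_3 = 3*51 + 13 = 166, q_3 = 3*4 + 1 = 13.
  i=4: a_4=1, p_4 = 1*166 + 51 = 217, q_4 = 1*13 + 4 = 17.
  i=5: a_5=2, p_5 = 2*217 + 166 = 600, q_5 = 2*17 + 13 = 47.
q_5 = 47 > 25, so the last convergent with denominator <= 25 is p_4/q_4 = 217/17.
The closest fraction with denominator <= 25 is either p_4/q_4 or the intermediate fraction (k*p_4 + p_3)/(k*q_4 + q_3) with the largest k >= 1 whose denominator stays <= 25; these approach x as k grows, and every other convergent or intermediate fraction in range is farther away.
Largest k: floor((25 - q_3)/q_4) = floor((25 - 13)/17) = 0.
Since k = 0, no intermediate fraction beyond p_4/q_4 has denominator <= 25, so the convergent 217/17 is the closest (its error is |600*17 - 217*47|/(47*17) = 1/799).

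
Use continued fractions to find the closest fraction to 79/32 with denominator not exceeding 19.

Expand x = 79/32 as a continued fraction with the Euclidean algorithm:
  79 = 2*32 + 15, so a_0 = 2.
  32 = 2*15 + 2, so a_1 = 2.
  15 = 7*2 + 1, so a_2 = 7.
  2 = 2*1 + 0, so a_3 = 2.
so x = [2; 2, 7, 2].
Convergents (p_i = a_i*p_{i-1} + p_{i-2}, q_i = a_i*q_{i-1} + q_{i-2} with p_{-2}=0, p_{-1}=1, q_{-2}=1, q_{-1}=0), until the denominator exceeds 19:
  i=0: a_0=2, p_0 = 2*1 + 0 = 2, q_0 = 2*0 + 1 = 1.
  i=1: a_1=2, p_1 = 2*2 + 1 = 5, q_1 = 2*1 + 0 = 2.
  i=2: a_2=7, p_2 = 7*5 + 2 = 37, q_2 = 7*2 + 1 = 15.
  i=3: a_3=2, p_3 = 2*37 + 5 = 79, q_3 = 2*15 + 2 = 32.
q_3 = 32 > 19, so the last convergent with denominator <= 19 is p_2/q_2 = 37/15.
The closest fraction with denominator <= 19 is either p_2/q_2 or the intermediate fraction (k*p_2 + p_1)/(k*q_2 + q_1) with the largest k >= 1 whose denominator stays <= 19; these approach x as k grows, and every other convergent or intermediate fraction in range is farther away.
Largest k: floor((19 - q_1)/q_2) = floor((19 - 2)/15) = 1.
That gives (1*37 + 5)/(1*15 + 2) = 42/17.
Compare the errors: |x - 37/15| = |79*15 - 37*32|/(32*15) = 1/480, and |x - 42/17| = |79*17 - 42*32|/(32*17) = 1/544.
Cross-multiplying, 1*480 = 480 < 544 = 1*544, so 1/544 is smaller: the intermediate fraction 42/17 is closer to x than 37/15.

42/17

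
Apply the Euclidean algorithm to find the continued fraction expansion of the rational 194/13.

Run the Euclidean algorithm on 194 and 13; the successive quotients are the partial quotients a_0, a_1, ... (each step inverts the fractional part left over by the previous one):
  194 = 14*13 + 12, so a_0 = 14.
  13 = 1*12 + 1, so a_1 = 1.
  12 = 12*1 + 0, so a_2 = 12.
The remainder reaches 0 after 3 divisions, so the expansion has 3 partial quotients, read off in order.

[14; 1, 12]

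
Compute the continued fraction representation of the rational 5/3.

Run the Euclidean algorithm on 5 and 3; the successive quotients are the partial quotients a_0, a_1, ... (each step inverts the fractional part left over by the previous one):
  5 = 1*3 + 2, so a_0 = 1.
  3 = 1*2 + 1, so a_1 = 1.
  2 = 2*1 + 0, so a_2 = 2.
The remainder reaches 0 after 3 divisions, so the expansion has 3 partial quotients, read off in order.

[1; 1, 2]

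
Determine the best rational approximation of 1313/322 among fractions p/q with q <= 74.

261/64

Expand x = 1313/322 as a continued fraction with the Euclidean algorithm:
  1313 = 4*322 + 25, so a_0 = 4.
  322 = 12*25 + 22, so a_1 = 12.
  25 = 1*22 + 3, so a_2 = 1.
  22 = 7*3 + 1, so a_3 = 7.
  3 = 3*1 + 0, so a_4 = 3.
so x = [4; 12, 1, 7, 3].
Convergents (p_i = a_i*p_{i-1} + p_{i-2}, q_i = a_i*q_{i-1} + q_{i-2} with p_{-2}=0, p_{-1}=1, q_{-2}=1, q_{-1}=0), until the denominator exceeds 74:
  i=0: a_0=4, p_0 = 4*1 + 0 = 4, q_0 = 4*0 + 1 = 1.
  i=1: a_1=12, p_1 = 12*4 + 1 = 49, q_1 = 12*1 + 0 = 12.
  i=2: a_2=1, p_2 = 1*49 + 4 = 53, q_2 = 1*12 + 1 = 13.
  i=3: a_3=7, p_3 = 7*53 + 49 = 420, q_3 = 7*13 + 12 = 103.
q_3 = 103 > 74, so the last convergent with denominator <= 74 is p_2/q_2 = 53/13.
The closest fraction with denominator <= 74 is either p_2/q_2 or the intermediate fraction (k*p_2 + p_1)/(k*q_2 + q_1) with the largest k >= 1 whose denominator stays <= 74; these approach x as k grows, and every other convergent or intermediate fraction in range is farther away.
Largest k: floor((74 - q_1)/q_2) = floor((74 - 12)/13) = 4.
That gives (4*53 + 49)/(4*13 + 12) = 261/64.
Compare the errors: |x - 53/13| = |1313*13 - 53*322|/(322*13) = 3/4186, and |x - 261/64| = |1313*64 - 261*322|/(322*64) = 10/20608.
Cross-multiplying, 10*4186 = 41860 < 61824 = 3*20608, so 10/20608 is smaller: the intermediate fraction 261/64 is closer to x than 53/13.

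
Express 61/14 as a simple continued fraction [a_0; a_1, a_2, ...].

[4; 2, 1, 4]

Run the Euclidean algorithm on 61 and 14; the successive quotients are the partial quotients a_0, a_1, ... (each step inverts the fractional part left over by the previous one):
  61 = 4*14 + 5, so a_0 = 4.
  14 = 2*5 + 4, so a_1 = 2.
  5 = 1*4 + 1, so a_2 = 1.
  4 = 4*1 + 0, so a_3 = 4.
The remainder reaches 0 after 4 divisions, so the expansion has 4 partial quotients, read off in order.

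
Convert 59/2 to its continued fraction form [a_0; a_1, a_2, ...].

Run the Euclidean algorithm on 59 and 2; the successive quotients are the partial quotients a_0, a_1, ... (each step inverts the fractional part left over by the previous one):
  59 = 29*2 + 1, so a_0 = 29.
  2 = 2*1 + 0, so a_1 = 2.
The remainder reaches 0 after 2 divisions, so the expansion has 2 partial quotients, read off in order.

[29; 2]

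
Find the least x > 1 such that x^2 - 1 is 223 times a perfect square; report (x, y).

First expand sqrt(223) as a continued fraction. With x_i = (sqrt(223) + m_i)/d_i and (m_0, d_0) = (0, 1): a_0 = floor(sqrt(223)) = 14, since 14^2 = 196 <= 223 < 225 = 15^2.
Iterate m_{i+1} = d_i*a_i - m_i, d_{i+1} = (223 - m_{i+1}^2)/d_i, a_{i+1} = floor((a_0 + m_{i+1})/d_{i+1}):
  m_1 = 1*14 - 0 = 14, d_1 = (223 - 14^2)/1 = 27/1 = 27, a_1 = floor((14 + 14)/27) = 1.
  m_2 = 27*1 - 14 = 13, d_2 = (223 - 13^2)/27 = 54/27 = 2, a_2 = floor((14 + 13)/2) = 13.
  m_3 = 2*13 - 13 = 13, d_3 = (223 - 13^2)/2 = 54/2 = 27, a_3 = floor((14 + 13)/27) = 1.
  m_4 = 27*1 - 13 = 14, d_4 = (223 - 14^2)/27 = 27/27 = 1, a_4 = floor((14 + 14)/1) = 28.
  m_5 = 1*28 - 14 = 14, d_5 = (223 - 14^2)/1 = 27/1 = 27: (m_5, d_5) = (m_1, d_1) = (14, 27), so from here the quotients repeat a_1, ..., a_4; the period length is 4.
So sqrt(223) = [14; (1, 13, 1, 28)] with period length k = 4.
k is even, so the fundamental solution of x^2 - 223y^2 = 1 is (p_{k-1}, q_{k-1}) = (p_3, q_3); compute convergents through index 3.
Convergents (p_i = a_i*p_{i-1} + p_{i-2}, q_i = a_i*q_{i-1} + q_{i-2} with p_{-2}=0, p_{-1}=1, q_{-2}=1, q_{-1}=0):
  i=0: a_0=14, p_0 = 14*1 + 0 = 14, q_0 = 14*0 + 1 = 1.
  i=1: a_1=1, p_1 = 1*14 + 1 = 15, q_1 = 1*1 + 0 = 1.
  i=2: a_2=13, p_2 = 13*15 + 14 = 209, q_2 = 13*1 + 1 = 14.
  i=3: a_3=1, p_3 = 1*209 + 15 = 224, q_3 = 1*14 + 1 = 15.
Check: 224^2 - 223*15^2 = 50176 - 50175 = 1, so (x, y) = (224, 15) solves the equation, and by the theorem it is the least positive solution.

(x, y) = (224, 15)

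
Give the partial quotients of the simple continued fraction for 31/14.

[2; 4, 1, 2]

Run the Euclidean algorithm on 31 and 14; the successive quotients are the partial quotients a_0, a_1, ... (each step inverts the fractional part left over by the previous one):
  31 = 2*14 + 3, so a_0 = 2.
  14 = 4*3 + 2, so a_1 = 4.
  3 = 1*2 + 1, so a_2 = 1.
  2 = 2*1 + 0, so a_3 = 2.
The remainder reaches 0 after 4 divisions, so the expansion has 4 partial quotients, read off in order.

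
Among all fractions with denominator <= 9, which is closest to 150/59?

Expand x = 150/59 as a continued fraction with the Euclidean algorithm:
  150 = 2*59 + 32, so a_0 = 2.
  59 = 1*32 + 27, so a_1 = 1.
  32 = 1*27 + 5, so a_2 = 1.
  27 = 5*5 + 2, so a_3 = 5.
  5 = 2*2 + 1, so a_4 = 2.
  2 = 2*1 + 0, so a_5 = 2.
so x = [2; 1, 1, 5, 2, 2].
Convergents (p_i = a_i*p_{i-1} + p_{i-2}, q_i = a_i*q_{i-1} + q_{i-2} with p_{-2}=0, p_{-1}=1, q_{-2}=1, q_{-1}=0), until the denominator exceeds 9:
  i=0: a_0=2, p_0 = 2*1 + 0 = 2, q_0 = 2*0 + 1 = 1.
  i=1: a_1=1, p_1 = 1*2 + 1 = 3, q_1 = 1*1 + 0 = 1.
  i=2: a_2=1, p_2 = 1*3 + 2 = 5, q_2 = 1*1 + 1 = 2.
  i=3: a_3=5, p_3 = 5*5 + 3 = 28, q_3 = 5*2 + 1 = 11.
q_3 = 11 > 9, so the last convergent with denominator <= 9 is p_2/q_2 = 5/2.
The closest fraction with denominator <= 9 is either p_2/q_2 or the intermediate fraction (k*p_2 + p_1)/(k*q_2 + q_1) with the largest k >= 1 whose denominator stays <= 9; these approach x as k grows, and every other convergent or intermediate fraction in range is farther away.
Largest k: floor((9 - q_1)/q_2) = floor((9 - 1)/2) = 4.
That gives (4*5 + 3)/(4*2 + 1) = 23/9.
Compare the errors: |x - 5/2| = |150*2 - 5*59|/(59*2) = 5/118, and |x - 23/9| = |150*9 - 23*59|/(59*9) = 7/531.
Cross-multiplying, 7*118 = 826 < 2655 = 5*531, so 7/531 is smaller: the intermediate fraction 23/9 is closer to x than 5/2.

23/9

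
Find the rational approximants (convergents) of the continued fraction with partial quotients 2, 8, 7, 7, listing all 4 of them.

2/1, 17/8, 121/57, 864/407

Using the convergent recurrence p_i = a_i*p_{i-1} + p_{i-2}, q_i = a_i*q_{i-1} + q_{i-2} with p_{-2}=0, p_{-1}=1, q_{-2}=1, q_{-1}=0:
  i=0: a_0=2, p_0 = 2*1 + 0 = 2, q_0 = 2*0 + 1 = 1.
  i=1: a_1=8, p_1 = 8*2 + 1 = 17, q_1 = 8*1 + 0 = 8.
  i=2: a_2=7, p_2 = 7*17 + 2 = 121, q_2 = 7*8 + 1 = 57.
  i=3: a_3=7, p_3 = 7*121 + 17 = 864, q_3 = 7*57 + 8 = 407.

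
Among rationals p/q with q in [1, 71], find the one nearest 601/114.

Expand x = 601/114 as a continued fraction with the Euclidean algorithm:
  601 = 5*114 + 31, so a_0 = 5.
  114 = 3*31 + 21, so a_1 = 3.
  31 = 1*21 + 10, so a_2 = 1.
  21 = 2*10 + 1, so a_3 = 2.
  10 = 10*1 + 0, so a_4 = 10.
so x = [5; 3, 1, 2, 10].
Convergents (p_i = a_i*p_{i-1} + p_{i-2}, q_i = a_i*q_{i-1} + q_{i-2} with p_{-2}=0, p_{-1}=1, q_{-2}=1, q_{-1}=0), until the denominator exceeds 71:
  i=0: a_0=5, p_0 = 5*1 + 0 = 5, q_0 = 5*0 + 1 = 1.
  i=1: a_1=3, p_1 = 3*5 + 1 = 16, q_1 = 3*1 + 0 = 3.
  i=2: a_2=1, p_2 = 1*16 + 5 = 21, q_2 = 1*3 + 1 = 4.
  i=3: a_3=2, p_3 = 2*21 + 16 = 58, q_3 = 2*4 + 3 = 11.
  i=4: a_4=10, p_4 = 10*58 + 21 = 601, q_4 = 10*11 + 4 = 114.
q_4 = 114 > 71, so the last convergent with denominator <= 71 is p_3/q_3 = 58/11.
The closest fraction with denominator <= 71 is either p_3/q_3 or the intermediate fraction (k*p_3 + p_2)/(k*q_3 + q_2) with the largest k >= 1 whose denominator stays <= 71; these approach x as k grows, and every other convergent or intermediate fraction in range is farther away.
Largest k: floor((71 - q_2)/q_3) = floor((71 - 4)/11) = 6.
That gives (6*58 + 21)/(6*11 + 4) = 369/70.
Compare the errors: |x - 58/11| = |601*11 - 58*114|/(114*11) = 1/1254, and |x - 369/70| = |601*70 - 369*114|/(114*70) = 4/7980.
Cross-multiplying, 4*1254 = 5016 < 7980 = 1*7980, so 4/7980 is smaller: the intermediate fraction 369/70 is closer to x than 58/11.

369/70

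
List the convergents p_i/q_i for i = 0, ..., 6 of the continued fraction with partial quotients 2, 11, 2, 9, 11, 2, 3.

2/1, 23/11, 48/23, 455/218, 5053/2421, 10561/5060, 36736/17601

Using the convergent recurrence p_i = a_i*p_{i-1} + p_{i-2}, q_i = a_i*q_{i-1} + q_{i-2} with p_{-2}=0, p_{-1}=1, q_{-2}=1, q_{-1}=0:
  i=0: a_0=2, p_0 = 2*1 + 0 = 2, q_0 = 2*0 + 1 = 1.
  i=1: a_1=11, p_1 = 11*2 + 1 = 23, q_1 = 11*1 + 0 = 11.
  i=2: a_2=2, p_2 = 2*23 + 2 = 48, q_2 = 2*11 + 1 = 23.
  i=3: a_3=9, p_3 = 9*48 + 23 = 455, q_3 = 9*23 + 11 = 218.
  i=4: a_4=11, p_4 = 11*455 + 48 = 5053, q_4 = 11*218 + 23 = 2421.
  i=5: a_5=2, p_5 = 2*5053 + 455 = 10561, q_5 = 2*2421 + 218 = 5060.
  i=6: a_6=3, p_6 = 3*10561 + 5053 = 36736, q_6 = 3*5060 + 2421 = 17601.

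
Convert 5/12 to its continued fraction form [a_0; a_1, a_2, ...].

[0; 2, 2, 2]

Run the Euclidean algorithm on 5 and 12; the successive quotients are the partial quotients a_0, a_1, ... (each step inverts the fractional part left over by the previous one):
  5 = 0*12 + 5, so a_0 = 0.
  12 = 2*5 + 2, so a_1 = 2.
  5 = 2*2 + 1, so a_2 = 2.
  2 = 2*1 + 0, so a_3 = 2.
The remainder reaches 0 after 4 divisions, so the expansion has 4 partial quotients, read off in order.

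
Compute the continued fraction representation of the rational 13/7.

[1; 1, 6]

Run the Euclidean algorithm on 13 and 7; the successive quotients are the partial quotients a_0, a_1, ... (each step inverts the fractional part left over by the previous one):
  13 = 1*7 + 6, so a_0 = 1.
  7 = 1*6 + 1, so a_1 = 1.
  6 = 6*1 + 0, so a_2 = 6.
The remainder reaches 0 after 3 divisions, so the expansion has 3 partial quotients, read off in order.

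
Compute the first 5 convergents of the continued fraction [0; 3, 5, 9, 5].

Using the convergent recurrence p_i = a_i*p_{i-1} + p_{i-2}, q_i = a_i*q_{i-1} + q_{i-2} with p_{-2}=0, p_{-1}=1, q_{-2}=1, q_{-1}=0:
  i=0: a_0=0, p_0 = 0*1 + 0 = 0, q_0 = 0*0 + 1 = 1.
  i=1: a_1=3, p_1 = 3*0 + 1 = 1, q_1 = 3*1 + 0 = 3.
  i=2: a_2=5, p_2 = 5*1 + 0 = 5, q_2 = 5*3 + 1 = 16.
  i=3: a_3=9, p_3 = 9*5 + 1 = 46, q_3 = 9*16 + 3 = 147.
  i=4: a_4=5, p_4 = 5*46 + 5 = 235, q_4 = 5*147 + 16 = 751.

0/1, 1/3, 5/16, 46/147, 235/751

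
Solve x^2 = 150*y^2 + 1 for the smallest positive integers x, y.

First expand sqrt(150) as a continued fraction. With x_i = (sqrt(150) + m_i)/d_i and (m_0, d_0) = (0, 1): a_0 = floor(sqrt(150)) = 12, since 12^2 = 144 <= 150 < 169 = 13^2.
Iterate m_{i+1} = d_i*a_i - m_i, d_{i+1} = (150 - m_{i+1}^2)/d_i, a_{i+1} = floor((a_0 + m_{i+1})/d_{i+1}):
  m_1 = 1*12 - 0 = 12, d_1 = (150 - 12^2)/1 = 6/1 = 6, a_1 = floor((12 + 12)/6) = 4.
  m_2 = 6*4 - 12 = 12, d_2 = (150 - 12^2)/6 = 6/6 = 1, a_2 = floor((12 + 12)/1) = 24.
  m_3 = 1*24 - 12 = 12, d_3 = (150 - 12^2)/1 = 6/1 = 6: (m_3, d_3) = (m_1, d_1) = (12, 6), so from here the quotients repeat a_1, a_2; the period length is 2.
So sqrt(150) = [12; (4, 24)] with period length k = 2.
k is even, so the fundamental solution of x^2 - 150y^2 = 1 is (p_{k-1}, q_{k-1}) = (p_1, q_1); compute convergents through index 1.
Convergents (p_i = a_i*p_{i-1} + p_{i-2}, q_i = a_i*q_{i-1} + q_{i-2} with p_{-2}=0, p_{-1}=1, q_{-2}=1, q_{-1}=0):
  i=0: a_0=12, p_0 = 12*1 + 0 = 12, q_0 = 12*0 + 1 = 1.
  i=1: a_1=4, p_1 = 4*12 + 1 = 49, q_1 = 4*1 + 0 = 4.
Check: 49^2 - 150*4^2 = 2401 - 2400 = 1, so (x, y) = (49, 4) solves the equation, and by the theorem it is the least positive solution.

(x, y) = (49, 4)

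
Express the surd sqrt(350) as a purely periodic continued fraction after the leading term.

Write x_i = (sqrt(350) + m_i)/d_i with (m_0, d_0) = (0, 1). a_0 = floor(sqrt(350)) = 18, since 18^2 = 324 <= 350 < 361 = 19^2.
Iterate m_{i+1} = d_i*a_i - m_i, d_{i+1} = (350 - m_{i+1}^2)/d_i, a_{i+1} = floor((a_0 + m_{i+1})/d_{i+1}):
  m_1 = 1*18 - 0 = 18, d_1 = (350 - 18^2)/1 = 26/1 = 26, a_1 = floor((18 + 18)/26) = 1.
  m_2 = 26*1 - 18 = 8, d_2 = (350 - 8^2)/26 = 286/26 = 11, a_2 = floor((18 + 8)/11) = 2.
  m_3 = 11*2 - 8 = 14, d_3 = (350 - 14^2)/11 = 154/11 = 14, a_3 = floor((18 + 14)/14) = 2.
  m_4 = 14*2 - 14 = 14, d_4 = (350 - 14^2)/14 = 154/14 = 11, a_4 = floor((18 + 14)/11) = 2.
  m_5 = 11*2 - 14 = 8, d_5 = (350 - 8^2)/11 = 286/11 = 26, a_5 = floor((18 + 8)/26) = 1.
  m_6 = 26*1 - 8 = 18, d_6 = (350 - 18^2)/26 = 26/26 = 1, a_6 = floor((18 + 18)/1) = 36.
  m_7 = 1*36 - 18 = 18, d_7 = (350 - 18^2)/1 = 26/1 = 26: (m_7, d_7) = (m_1, d_1) = (18, 26), so from here the quotients repeat a_1, ..., a_6; the period length is 6.
Hence the expansion of sqrt(350) is a_0 = 18 followed by the repeating block 1, 2, 2, 2, 1, 36 (period 6).

[18; (1, 2, 2, 2, 1, 36)]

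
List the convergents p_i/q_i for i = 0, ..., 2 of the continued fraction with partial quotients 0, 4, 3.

0/1, 1/4, 3/13

Using the convergent recurrence p_i = a_i*p_{i-1} + p_{i-2}, q_i = a_i*q_{i-1} + q_{i-2} with p_{-2}=0, p_{-1}=1, q_{-2}=1, q_{-1}=0:
  i=0: a_0=0, p_0 = 0*1 + 0 = 0, q_0 = 0*0 + 1 = 1.
  i=1: a_1=4, p_1 = 4*0 + 1 = 1, q_1 = 4*1 + 0 = 4.
  i=2: a_2=3, p_2 = 3*1 + 0 = 3, q_2 = 3*4 + 1 = 13.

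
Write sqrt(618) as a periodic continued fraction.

[24; (1, 6, 8, 6, 1, 48)]

Write x_i = (sqrt(618) + m_i)/d_i with (m_0, d_0) = (0, 1). a_0 = floor(sqrt(618)) = 24, since 24^2 = 576 <= 618 < 625 = 25^2.
Iterate m_{i+1} = d_i*a_i - m_i, d_{i+1} = (618 - m_{i+1}^2)/d_i, a_{i+1} = floor((a_0 + m_{i+1})/d_{i+1}):
  m_1 = 1*24 - 0 = 24, d_1 = (618 - 24^2)/1 = 42/1 = 42, a_1 = floor((24 + 24)/42) = 1.
  m_2 = 42*1 - 24 = 18, d_2 = (618 - 18^2)/42 = 294/42 = 7, a_2 = floor((24 + 18)/7) = 6.
  m_3 = 7*6 - 18 = 24, d_3 = (618 - 24^2)/7 = 42/7 = 6, a_3 = floor((24 + 24)/6) = 8.
  m_4 = 6*8 - 24 = 24, d_4 = (618 - 24^2)/6 = 42/6 = 7, a_4 = floor((24 + 24)/7) = 6.
  m_5 = 7*6 - 24 = 18, d_5 = (618 - 18^2)/7 = 294/7 = 42, a_5 = floor((24 + 18)/42) = 1.
  m_6 = 42*1 - 18 = 24, d_6 = (618 - 24^2)/42 = 42/42 = 1, a_6 = floor((24 + 24)/1) = 48.
  m_7 = 1*48 - 24 = 24, d_7 = (618 - 24^2)/1 = 42/1 = 42: (m_7, d_7) = (m_1, d_1) = (24, 42), so from here the quotients repeat a_1, ..., a_6; the period length is 6.
Hence the expansion of sqrt(618) is a_0 = 24 followed by the repeating block 1, 6, 8, 6, 1, 48 (period 6).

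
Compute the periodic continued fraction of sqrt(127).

[11; (3, 1, 2, 2, 7, 11, 7, 2, 2, 1, 3, 22)]

Write x_i = (sqrt(127) + m_i)/d_i with (m_0, d_0) = (0, 1). a_0 = floor(sqrt(127)) = 11, since 11^2 = 121 <= 127 < 144 = 12^2.
Iterate m_{i+1} = d_i*a_i - m_i, d_{i+1} = (127 - m_{i+1}^2)/d_i, a_{i+1} = floor((a_0 + m_{i+1})/d_{i+1}):
  m_1 = 1*11 - 0 = 11, d_1 = (127 - 11^2)/1 = 6/1 = 6, a_1 = floor((11 + 11)/6) = 3.
  m_2 = 6*3 - 11 = 7, d_2 = (127 - 7^2)/6 = 78/6 = 13, a_2 = floor((11 + 7)/13) = 1.
  m_3 = 13*1 - 7 = 6, d_3 = (127 - 6^2)/13 = 91/13 = 7, a_3 = floor((11 + 6)/7) = 2.
  m_4 = 7*2 - 6 = 8, d_4 = (127 - 8^2)/7 = 63/7 = 9, a_4 = floor((11 + 8)/9) = 2.
  m_5 = 9*2 - 8 = 10, d_5 = (127 - 10^2)/9 = 27/9 = 3, a_5 = floor((11 + 10)/3) = 7.
  m_6 = 3*7 - 10 = 11, d_6 = (127 - 11^2)/3 = 6/3 = 2, a_6 = floor((11 + 11)/2) = 11.
  m_7 = 2*11 - 11 = 11, d_7 = (127 - 11^2)/2 = 6/2 = 3, a_7 = floor((11 + 11)/3) = 7.
  m_8 = 3*7 - 11 = 10, d_8 = (127 - 10^2)/3 = 27/3 = 9, a_8 = floor((11 + 10)/9) = 2.
  m_9 = 9*2 - 10 = 8, d_9 = (127 - 8^2)/9 = 63/9 = 7, a_9 = floor((11 + 8)/7) = 2.
  m_10 = 7*2 - 8 = 6, d_10 = (127 - 6^2)/7 = 91/7 = 13, a_10 = floor((11 + 6)/13) = 1.
  m_11 = 13*1 - 6 = 7, d_11 = (127 - 7^2)/13 = 78/13 = 6, a_11 = floor((11 + 7)/6) = 3.
  m_12 = 6*3 - 7 = 11, d_12 = (127 - 11^2)/6 = 6/6 = 1, a_12 = floor((11 + 11)/1) = 22.
  m_13 = 1*22 - 11 = 11, d_13 = (127 - 11^2)/1 = 6/1 = 6: (m_13, d_13) = (m_1, d_1) = (11, 6), so from here the quotients repeat a_1, ..., a_12; the period length is 12.
Hence the expansion of sqrt(127) is a_0 = 11 followed by the repeating block 3, 1, 2, 2, 7, 11, 7, 2, 2, 1, 3, 22 (period 12).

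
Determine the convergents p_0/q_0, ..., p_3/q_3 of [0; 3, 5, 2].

0/1, 1/3, 5/16, 11/35

Using the convergent recurrence p_i = a_i*p_{i-1} + p_{i-2}, q_i = a_i*q_{i-1} + q_{i-2} with p_{-2}=0, p_{-1}=1, q_{-2}=1, q_{-1}=0:
  i=0: a_0=0, p_0 = 0*1 + 0 = 0, q_0 = 0*0 + 1 = 1.
  i=1: a_1=3, p_1 = 3*0 + 1 = 1, q_1 = 3*1 + 0 = 3.
  i=2: a_2=5, p_2 = 5*1 + 0 = 5, q_2 = 5*3 + 1 = 16.
  i=3: a_3=2, p_3 = 2*5 + 1 = 11, q_3 = 2*16 + 3 = 35.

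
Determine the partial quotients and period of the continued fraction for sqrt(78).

[8; (1, 4, 1, 16)]

Write x_i = (sqrt(78) + m_i)/d_i with (m_0, d_0) = (0, 1). a_0 = floor(sqrt(78)) = 8, since 8^2 = 64 <= 78 < 81 = 9^2.
Iterate m_{i+1} = d_i*a_i - m_i, d_{i+1} = (78 - m_{i+1}^2)/d_i, a_{i+1} = floor((a_0 + m_{i+1})/d_{i+1}):
  m_1 = 1*8 - 0 = 8, d_1 = (78 - 8^2)/1 = 14/1 = 14, a_1 = floor((8 + 8)/14) = 1.
  m_2 = 14*1 - 8 = 6, d_2 = (78 - 6^2)/14 = 42/14 = 3, a_2 = floor((8 + 6)/3) = 4.
  m_3 = 3*4 - 6 = 6, d_3 = (78 - 6^2)/3 = 42/3 = 14, a_3 = floor((8 + 6)/14) = 1.
  m_4 = 14*1 - 6 = 8, d_4 = (78 - 8^2)/14 = 14/14 = 1, a_4 = floor((8 + 8)/1) = 16.
  m_5 = 1*16 - 8 = 8, d_5 = (78 - 8^2)/1 = 14/1 = 14: (m_5, d_5) = (m_1, d_1) = (8, 14), so from here the quotients repeat a_1, ..., a_4; the period length is 4.
Hence the expansion of sqrt(78) is a_0 = 8 followed by the repeating block 1, 4, 1, 16 (period 4).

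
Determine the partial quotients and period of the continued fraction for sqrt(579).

[24; (16, 48)]

Write x_i = (sqrt(579) + m_i)/d_i with (m_0, d_0) = (0, 1). a_0 = floor(sqrt(579)) = 24, since 24^2 = 576 <= 579 < 625 = 25^2.
Iterate m_{i+1} = d_i*a_i - m_i, d_{i+1} = (579 - m_{i+1}^2)/d_i, a_{i+1} = floor((a_0 + m_{i+1})/d_{i+1}):
  m_1 = 1*24 - 0 = 24, d_1 = (579 - 24^2)/1 = 3/1 = 3, a_1 = floor((24 + 24)/3) = 16.
  m_2 = 3*16 - 24 = 24, d_2 = (579 - 24^2)/3 = 3/3 = 1, a_2 = floor((24 + 24)/1) = 48.
  m_3 = 1*48 - 24 = 24, d_3 = (579 - 24^2)/1 = 3/1 = 3: (m_3, d_3) = (m_1, d_1) = (24, 3), so from here the quotients repeat a_1, a_2; the period length is 2.
Hence the expansion of sqrt(579) is a_0 = 24 followed by the repeating block 16, 48 (period 2).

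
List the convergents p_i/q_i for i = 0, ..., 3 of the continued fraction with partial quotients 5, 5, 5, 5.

5/1, 26/5, 135/26, 701/135

Using the convergent recurrence p_i = a_i*p_{i-1} + p_{i-2}, q_i = a_i*q_{i-1} + q_{i-2} with p_{-2}=0, p_{-1}=1, q_{-2}=1, q_{-1}=0:
  i=0: a_0=5, p_0 = 5*1 + 0 = 5, q_0 = 5*0 + 1 = 1.
  i=1: a_1=5, p_1 = 5*5 + 1 = 26, q_1 = 5*1 + 0 = 5.
  i=2: a_2=5, p_2 = 5*26 + 5 = 135, q_2 = 5*5 + 1 = 26.
  i=3: a_3=5, p_3 = 5*135 + 26 = 701, q_3 = 5*26 + 5 = 135.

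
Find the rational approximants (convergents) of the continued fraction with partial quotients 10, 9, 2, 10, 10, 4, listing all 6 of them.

10/1, 91/9, 192/19, 2011/199, 20302/2009, 83219/8235

Using the convergent recurrence p_i = a_i*p_{i-1} + p_{i-2}, q_i = a_i*q_{i-1} + q_{i-2} with p_{-2}=0, p_{-1}=1, q_{-2}=1, q_{-1}=0:
  i=0: a_0=10, p_0 = 10*1 + 0 = 10, q_0 = 10*0 + 1 = 1.
  i=1: a_1=9, p_1 = 9*10 + 1 = 91, q_1 = 9*1 + 0 = 9.
  i=2: a_2=2, p_2 = 2*91 + 10 = 192, q_2 = 2*9 + 1 = 19.
  i=3: a_3=10, p_3 = 10*192 + 91 = 2011, q_3 = 10*19 + 9 = 199.
  i=4: a_4=10, p_4 = 10*2011 + 192 = 20302, q_4 = 10*199 + 19 = 2009.
  i=5: a_5=4, p_5 = 4*20302 + 2011 = 83219, q_5 = 4*2009 + 199 = 8235.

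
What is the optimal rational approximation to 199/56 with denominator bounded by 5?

18/5

Expand x = 199/56 as a continued fraction with the Euclidean algorithm:
  199 = 3*56 + 31, so a_0 = 3.
  56 = 1*31 + 25, so a_1 = 1.
  31 = 1*25 + 6, so a_2 = 1.
  25 = 4*6 + 1, so a_3 = 4.
  6 = 6*1 + 0, so a_4 = 6.
so x = [3; 1, 1, 4, 6].
Convergents (p_i = a_i*p_{i-1} + p_{i-2}, q_i = a_i*q_{i-1} + q_{i-2} with p_{-2}=0, p_{-1}=1, q_{-2}=1, q_{-1}=0), until the denominator exceeds 5:
  i=0: a_0=3, p_0 = 3*1 + 0 = 3, q_0 = 3*0 + 1 = 1.
  i=1: a_1=1, p_1 = 1*3 + 1 = 4, q_1 = 1*1 + 0 = 1.
  i=2: a_2=1, p_2 = 1*4 + 3 = 7, q_2 = 1*1 + 1 = 2.
  i=3: a_3=4, p_3 = 4*7 + 4 = 32, q_3 = 4*2 + 1 = 9.
q_3 = 9 > 5, so the last convergent with denominator <= 5 is p_2/q_2 = 7/2.
The closest fraction with denominator <= 5 is either p_2/q_2 or the intermediate fraction (k*p_2 + p_1)/(k*q_2 + q_1) with the largest k >= 1 whose denominator stays <= 5; these approach x as k grows, and every other convergent or intermediate fraction in range is farther away.
Largest k: floor((5 - q_1)/q_2) = floor((5 - 1)/2) = 2.
That gives (2*7 + 4)/(2*2 + 1) = 18/5.
Compare the errors: |x - 7/2| = |199*2 - 7*56|/(56*2) = 6/112, and |x - 18/5| = |199*5 - 18*56|/(56*5) = 13/280.
Cross-multiplying, 13*112 = 1456 < 1680 = 6*280, so 13/280 is smaller: the intermediate fraction 18/5 is closer to x than 7/2.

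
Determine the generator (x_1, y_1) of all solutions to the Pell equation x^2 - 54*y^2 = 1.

First expand sqrt(54) as a continued fraction. With x_i = (sqrt(54) + m_i)/d_i and (m_0, d_0) = (0, 1): a_0 = floor(sqrt(54)) = 7, since 7^2 = 49 <= 54 < 64 = 8^2.
Iterate m_{i+1} = d_i*a_i - m_i, d_{i+1} = (54 - m_{i+1}^2)/d_i, a_{i+1} = floor((a_0 + m_{i+1})/d_{i+1}):
  m_1 = 1*7 - 0 = 7, d_1 = (54 - 7^2)/1 = 5/1 = 5, a_1 = floor((7 + 7)/5) = 2.
  m_2 = 5*2 - 7 = 3, d_2 = (54 - 3^2)/5 = 45/5 = 9, a_2 = floor((7 + 3)/9) = 1.
  m_3 = 9*1 - 3 = 6, d_3 = (54 - 6^2)/9 = 18/9 = 2, a_3 = floor((7 + 6)/2) = 6.
  m_4 = 2*6 - 6 = 6, d_4 = (54 - 6^2)/2 = 18/2 = 9, a_4 = floor((7 + 6)/9) = 1.
  m_5 = 9*1 - 6 = 3, d_5 = (54 - 3^2)/9 = 45/9 = 5, a_5 = floor((7 + 3)/5) = 2.
  m_6 = 5*2 - 3 = 7, d_6 = (54 - 7^2)/5 = 5/5 = 1, a_6 = floor((7 + 7)/1) = 14.
  m_7 = 1*14 - 7 = 7, d_7 = (54 - 7^2)/1 = 5/1 = 5: (m_7, d_7) = (m_1, d_1) = (7, 5), so from here the quotients repeat a_1, ..., a_6; the period length is 6.
So sqrt(54) = [7; (2, 1, 6, 1, 2, 14)] with period length k = 6.
k is even, so the fundamental solution of x^2 - 54y^2 = 1 is (p_{k-1}, q_{k-1}) = (p_5, q_5); compute convergents through index 5.
Convergents (p_i = a_i*p_{i-1} + p_{i-2}, q_i = a_i*q_{i-1} + q_{i-2} with p_{-2}=0, p_{-1}=1, q_{-2}=1, q_{-1}=0):
  i=0: a_0=7, p_0 = 7*1 + 0 = 7, q_0 = 7*0 + 1 = 1.
  i=1: a_1=2, p_1 = 2*7 + 1 = 15, q_1 = 2*1 + 0 = 2.
  i=2: a_2=1, p_2 = 1*15 + 7 = 22, q_2 = 1*2 + 1 = 3.
  i=3: a_3=6, p_3 = 6*22 + 15 = 147, q_3 = 6*3 + 2 = 20.
  i=4: a_4=1, p_4 = 1*147 + 22 = 169, q_4 = 1*20 + 3 = 23.
  i=5: a_5=2, p_5 = 2*169 + 147 = 485, q_5 = 2*23 + 20 = 66.
Check: 485^2 - 54*66^2 = 235225 - 235224 = 1, so (x, y) = (485, 66) solves the equation, and by the theorem it is the least positive solution.

(x, y) = (485, 66)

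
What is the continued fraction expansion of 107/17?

Run the Euclidean algorithm on 107 and 17; the successive quotients are the partial quotients a_0, a_1, ... (each step inverts the fractional part left over by the previous one):
  107 = 6*17 + 5, so a_0 = 6.
  17 = 3*5 + 2, so a_1 = 3.
  5 = 2*2 + 1, so a_2 = 2.
  2 = 2*1 + 0, so a_3 = 2.
The remainder reaches 0 after 4 divisions, so the expansion has 4 partial quotients, read off in order.

[6; 3, 2, 2]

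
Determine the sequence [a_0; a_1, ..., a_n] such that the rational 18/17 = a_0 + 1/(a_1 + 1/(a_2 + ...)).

Run the Euclidean algorithm on 18 and 17; the successive quotients are the partial quotients a_0, a_1, ... (each step inverts the fractional part left over by the previous one):
  18 = 1*17 + 1, so a_0 = 1.
  17 = 17*1 + 0, so a_1 = 17.
The remainder reaches 0 after 2 divisions, so the expansion has 2 partial quotients, read off in order.

[1; 17]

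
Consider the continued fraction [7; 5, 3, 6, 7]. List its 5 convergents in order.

Using the convergent recurrence p_i = a_i*p_{i-1} + p_{i-2}, q_i = a_i*q_{i-1} + q_{i-2} with p_{-2}=0, p_{-1}=1, q_{-2}=1, q_{-1}=0:
  i=0: a_0=7, p_0 = 7*1 + 0 = 7, q_0 = 7*0 + 1 = 1.
  i=1: a_1=5, p_1 = 5*7 + 1 = 36, q_1 = 5*1 + 0 = 5.
  i=2: a_2=3, p_2 = 3*36 + 7 = 115, q_2 = 3*5 + 1 = 16.
  i=3: a_3=6, p_3 = 6*115 + 36 = 726, q_3 = 6*16 + 5 = 101.
  i=4: a_4=7, p_4 = 7*726 + 115 = 5197, q_4 = 7*101 + 16 = 723.

7/1, 36/5, 115/16, 726/101, 5197/723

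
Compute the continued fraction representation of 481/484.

Run the Euclidean algorithm on 481 and 484; the successive quotients are the partial quotients a_0, a_1, ... (each step inverts the fractional part left over by the previous one):
  481 = 0*484 + 481, so a_0 = 0.
  484 = 1*481 + 3, so a_1 = 1.
  481 = 160*3 + 1, so a_2 = 160.
  3 = 3*1 + 0, so a_3 = 3.
The remainder reaches 0 after 4 divisions, so the expansion has 4 partial quotients, read off in order.

[0; 1, 160, 3]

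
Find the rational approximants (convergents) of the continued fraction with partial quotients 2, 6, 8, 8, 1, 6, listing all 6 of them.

2/1, 13/6, 106/49, 861/398, 967/447, 6663/3080

Using the convergent recurrence p_i = a_i*p_{i-1} + p_{i-2}, q_i = a_i*q_{i-1} + q_{i-2} with p_{-2}=0, p_{-1}=1, q_{-2}=1, q_{-1}=0:
  i=0: a_0=2, p_0 = 2*1 + 0 = 2, q_0 = 2*0 + 1 = 1.
  i=1: a_1=6, p_1 = 6*2 + 1 = 13, q_1 = 6*1 + 0 = 6.
  i=2: a_2=8, p_2 = 8*13 + 2 = 106, q_2 = 8*6 + 1 = 49.
  i=3: a_3=8, p_3 = 8*106 + 13 = 861, q_3 = 8*49 + 6 = 398.
  i=4: a_4=1, p_4 = 1*861 + 106 = 967, q_4 = 1*398 + 49 = 447.
  i=5: a_5=6, p_5 = 6*967 + 861 = 6663, q_5 = 6*447 + 398 = 3080.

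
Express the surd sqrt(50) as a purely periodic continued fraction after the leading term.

[7; (14)]

Write x_i = (sqrt(50) + m_i)/d_i with (m_0, d_0) = (0, 1). a_0 = floor(sqrt(50)) = 7, since 7^2 = 49 <= 50 < 64 = 8^2.
Iterate m_{i+1} = d_i*a_i - m_i, d_{i+1} = (50 - m_{i+1}^2)/d_i, a_{i+1} = floor((a_0 + m_{i+1})/d_{i+1}):
  m_1 = 1*7 - 0 = 7, d_1 = (50 - 7^2)/1 = 1/1 = 1, a_1 = floor((7 + 7)/1) = 14.
  m_2 = 1*14 - 7 = 7, d_2 = (50 - 7^2)/1 = 1/1 = 1: (m_2, d_2) = (m_1, d_1) = (7, 1), so from here the quotient a_1 repeats; the period length is 1.
Hence the expansion of sqrt(50) is a_0 = 7 followed by the repeating block 14 (period 1).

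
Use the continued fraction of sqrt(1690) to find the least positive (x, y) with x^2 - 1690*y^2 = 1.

(x, y) = (27379, 666)

First expand sqrt(1690) as a continued fraction. With x_i = (sqrt(1690) + m_i)/d_i and (m_0, d_0) = (0, 1): a_0 = floor(sqrt(1690)) = 41, since 41^2 = 1681 <= 1690 < 1764 = 42^2.
Iterate m_{i+1} = d_i*a_i - m_i, d_{i+1} = (1690 - m_{i+1}^2)/d_i, a_{i+1} = floor((a_0 + m_{i+1})/d_{i+1}):
  m_1 = 1*41 - 0 = 41, d_1 = (1690 - 41^2)/1 = 9/1 = 9, a_1 = floor((41 + 41)/9) = 9.
  m_2 = 9*9 - 41 = 40, d_2 = (1690 - 40^2)/9 = 90/9 = 10, a_2 = floor((41 + 40)/10) = 8.
  m_3 = 10*8 - 40 = 40, d_3 = (1690 - 40^2)/10 = 90/10 = 9, a_3 = floor((41 + 40)/9) = 9.
  m_4 = 9*9 - 40 = 41, d_4 = (1690 - 41^2)/9 = 9/9 = 1, a_4 = floor((41 + 41)/1) = 82.
  m_5 = 1*82 - 41 = 41, d_5 = (1690 - 41^2)/1 = 9/1 = 9: (m_5, d_5) = (m_1, d_1) = (41, 9), so from here the quotients repeat a_1, ..., a_4; the period length is 4.
So sqrt(1690) = [41; (9, 8, 9, 82)] with period length k = 4.
k is even, so the fundamental solution of x^2 - 1690y^2 = 1 is (p_{k-1}, q_{k-1}) = (p_3, q_3); compute convergents through index 3.
Convergents (p_i = a_i*p_{i-1} + p_{i-2}, q_i = a_i*q_{i-1} + q_{i-2} with p_{-2}=0, p_{-1}=1, q_{-2}=1, q_{-1}=0):
  i=0: a_0=41, p_0 = 41*1 + 0 = 41, q_0 = 41*0 + 1 = 1.
  i=1: a_1=9, p_1 = 9*41 + 1 = 370, q_1 = 9*1 + 0 = 9.
  i=2: a_2=8, p_2 = 8*370 + 41 = 3001, q_2 = 8*9 + 1 = 73.
  i=3: a_3=9, p_3 = 9*3001 + 370 = 27379, q_3 = 9*73 + 9 = 666.
Check: 27379^2 - 1690*666^2 = 749609641 - 749609640 = 1, so (x, y) = (27379, 666) solves the equation, and by the theorem it is the least positive solution.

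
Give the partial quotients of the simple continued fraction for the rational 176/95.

Run the Euclidean algorithm on 176 and 95; the successive quotients are the partial quotients a_0, a_1, ... (each step inverts the fractional part left over by the previous one):
  176 = 1*95 + 81, so a_0 = 1.
  95 = 1*81 + 14, so a_1 = 1.
  81 = 5*14 + 11, so a_2 = 5.
  14 = 1*11 + 3, so a_3 = 1.
  11 = 3*3 + 2, so a_4 = 3.
  3 = 1*2 + 1, so a_5 = 1.
  2 = 2*1 + 0, so a_6 = 2.
The remainder reaches 0 after 7 divisions, so the expansion has 7 partial quotients, read off in order.

[1; 1, 5, 1, 3, 1, 2]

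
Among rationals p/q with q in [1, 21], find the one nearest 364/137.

Expand x = 364/137 as a continued fraction with the Euclidean algorithm:
  364 = 2*137 + 90, so a_0 = 2.
  137 = 1*90 + 47, so a_1 = 1.
  90 = 1*47 + 43, so a_2 = 1.
  47 = 1*43 + 4, so a_3 = 1.
  43 = 10*4 + 3, so a_4 = 10.
  4 = 1*3 + 1, so a_5 = 1.
  3 = 3*1 + 0, so a_6 = 3.
so x = [2; 1, 1, 1, 10, 1, 3].
Convergents (p_i = a_i*p_{i-1} + p_{i-2}, q_i = a_i*q_{i-1} + q_{i-2} with p_{-2}=0, p_{-1}=1, q_{-2}=1, q_{-1}=0), until the denominator exceeds 21:
  i=0: a_0=2, p_0 = 2*1 + 0 = 2, q_0 = 2*0 + 1 = 1.
  i=1: a_1=1, p_1 = 1*2 + 1 = 3, q_1 = 1*1 + 0 = 1.
  i=2: a_2=1, p_2 = 1*3 + 2 = 5, q_2 = 1*1 + 1 = 2.
  i=3: a_3=1, p_3 = 1*5 + 3 = 8, q_3 = 1*2 + 1 = 3.
  i=4: a_4=10, p_4 = 10*8 + 5 = 85, q_4 = 10*3 + 2 = 32.
q_4 = 32 > 21, so the last convergent with denominator <= 21 is p_3/q_3 = 8/3.
The closest fraction with denominator <= 21 is either p_3/q_3 or the intermediate fraction (k*p_3 + p_2)/(k*q_3 + q_2) with the largest k >= 1 whose denominator stays <= 21; these approach x as k grows, and every other convergent or intermediate fraction in range is farther away.
Largest k: floor((21 - q_2)/q_3) = floor((21 - 2)/3) = 6.
That gives (6*8 + 5)/(6*3 + 2) = 53/20.
Compare the errors: |x - 8/3| = |364*3 - 8*137|/(137*3) = 4/411, and |x - 53/20| = |364*20 - 53*137|/(137*20) = 19/2740.
Cross-multiplying, 19*411 = 7809 < 10960 = 4*2740, so 19/2740 is smaller: the intermediate fraction 53/20 is closer to x than 8/3.

53/20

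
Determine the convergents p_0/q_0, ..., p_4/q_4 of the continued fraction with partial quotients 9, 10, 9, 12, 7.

Using the convergent recurrence p_i = a_i*p_{i-1} + p_{i-2}, q_i = a_i*q_{i-1} + q_{i-2} with p_{-2}=0, p_{-1}=1, q_{-2}=1, q_{-1}=0:
  i=0: a_0=9, p_0 = 9*1 + 0 = 9, q_0 = 9*0 + 1 = 1.
  i=1: a_1=10, p_1 = 10*9 + 1 = 91, q_1 = 10*1 + 0 = 10.
  i=2: a_2=9, p_2 = 9*91 + 9 = 828, q_2 = 9*10 + 1 = 91.
  i=3: a_3=12, p_3 = 12*828 + 91 = 10027, q_3 = 12*91 + 10 = 1102.
  i=4: a_4=7, p_4 = 7*10027 + 828 = 71017, q_4 = 7*1102 + 91 = 7805.

9/1, 91/10, 828/91, 10027/1102, 71017/7805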